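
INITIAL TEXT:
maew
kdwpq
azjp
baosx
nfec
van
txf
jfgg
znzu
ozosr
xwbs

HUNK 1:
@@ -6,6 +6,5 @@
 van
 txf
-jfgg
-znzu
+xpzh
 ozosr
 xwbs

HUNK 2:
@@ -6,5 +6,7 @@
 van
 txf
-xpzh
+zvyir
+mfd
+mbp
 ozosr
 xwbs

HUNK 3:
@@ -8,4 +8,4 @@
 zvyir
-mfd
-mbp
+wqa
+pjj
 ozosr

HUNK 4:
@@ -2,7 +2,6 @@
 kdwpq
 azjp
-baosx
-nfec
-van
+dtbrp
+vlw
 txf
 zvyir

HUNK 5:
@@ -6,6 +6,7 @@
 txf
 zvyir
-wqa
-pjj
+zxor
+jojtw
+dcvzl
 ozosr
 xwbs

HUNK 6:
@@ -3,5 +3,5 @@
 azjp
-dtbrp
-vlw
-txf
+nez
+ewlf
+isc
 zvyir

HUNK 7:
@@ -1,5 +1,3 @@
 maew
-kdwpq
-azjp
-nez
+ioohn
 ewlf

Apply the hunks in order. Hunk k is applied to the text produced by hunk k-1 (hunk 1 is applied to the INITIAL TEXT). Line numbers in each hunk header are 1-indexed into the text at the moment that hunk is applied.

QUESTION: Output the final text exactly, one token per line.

Hunk 1: at line 6 remove [jfgg,znzu] add [xpzh] -> 10 lines: maew kdwpq azjp baosx nfec van txf xpzh ozosr xwbs
Hunk 2: at line 6 remove [xpzh] add [zvyir,mfd,mbp] -> 12 lines: maew kdwpq azjp baosx nfec van txf zvyir mfd mbp ozosr xwbs
Hunk 3: at line 8 remove [mfd,mbp] add [wqa,pjj] -> 12 lines: maew kdwpq azjp baosx nfec van txf zvyir wqa pjj ozosr xwbs
Hunk 4: at line 2 remove [baosx,nfec,van] add [dtbrp,vlw] -> 11 lines: maew kdwpq azjp dtbrp vlw txf zvyir wqa pjj ozosr xwbs
Hunk 5: at line 6 remove [wqa,pjj] add [zxor,jojtw,dcvzl] -> 12 lines: maew kdwpq azjp dtbrp vlw txf zvyir zxor jojtw dcvzl ozosr xwbs
Hunk 6: at line 3 remove [dtbrp,vlw,txf] add [nez,ewlf,isc] -> 12 lines: maew kdwpq azjp nez ewlf isc zvyir zxor jojtw dcvzl ozosr xwbs
Hunk 7: at line 1 remove [kdwpq,azjp,nez] add [ioohn] -> 10 lines: maew ioohn ewlf isc zvyir zxor jojtw dcvzl ozosr xwbs

Answer: maew
ioohn
ewlf
isc
zvyir
zxor
jojtw
dcvzl
ozosr
xwbs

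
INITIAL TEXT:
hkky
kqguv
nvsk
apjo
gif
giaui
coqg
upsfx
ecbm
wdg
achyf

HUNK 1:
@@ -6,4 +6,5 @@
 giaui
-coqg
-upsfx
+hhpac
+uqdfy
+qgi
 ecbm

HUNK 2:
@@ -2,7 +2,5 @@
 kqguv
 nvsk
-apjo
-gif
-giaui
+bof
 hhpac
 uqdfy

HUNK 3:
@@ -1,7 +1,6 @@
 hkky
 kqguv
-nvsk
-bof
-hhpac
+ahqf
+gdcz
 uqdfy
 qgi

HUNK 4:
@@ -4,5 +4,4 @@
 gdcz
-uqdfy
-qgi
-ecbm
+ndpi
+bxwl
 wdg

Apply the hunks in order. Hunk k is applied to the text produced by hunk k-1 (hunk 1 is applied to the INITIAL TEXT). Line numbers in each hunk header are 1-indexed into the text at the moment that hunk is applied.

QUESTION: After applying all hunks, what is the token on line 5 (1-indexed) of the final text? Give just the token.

Hunk 1: at line 6 remove [coqg,upsfx] add [hhpac,uqdfy,qgi] -> 12 lines: hkky kqguv nvsk apjo gif giaui hhpac uqdfy qgi ecbm wdg achyf
Hunk 2: at line 2 remove [apjo,gif,giaui] add [bof] -> 10 lines: hkky kqguv nvsk bof hhpac uqdfy qgi ecbm wdg achyf
Hunk 3: at line 1 remove [nvsk,bof,hhpac] add [ahqf,gdcz] -> 9 lines: hkky kqguv ahqf gdcz uqdfy qgi ecbm wdg achyf
Hunk 4: at line 4 remove [uqdfy,qgi,ecbm] add [ndpi,bxwl] -> 8 lines: hkky kqguv ahqf gdcz ndpi bxwl wdg achyf
Final line 5: ndpi

Answer: ndpi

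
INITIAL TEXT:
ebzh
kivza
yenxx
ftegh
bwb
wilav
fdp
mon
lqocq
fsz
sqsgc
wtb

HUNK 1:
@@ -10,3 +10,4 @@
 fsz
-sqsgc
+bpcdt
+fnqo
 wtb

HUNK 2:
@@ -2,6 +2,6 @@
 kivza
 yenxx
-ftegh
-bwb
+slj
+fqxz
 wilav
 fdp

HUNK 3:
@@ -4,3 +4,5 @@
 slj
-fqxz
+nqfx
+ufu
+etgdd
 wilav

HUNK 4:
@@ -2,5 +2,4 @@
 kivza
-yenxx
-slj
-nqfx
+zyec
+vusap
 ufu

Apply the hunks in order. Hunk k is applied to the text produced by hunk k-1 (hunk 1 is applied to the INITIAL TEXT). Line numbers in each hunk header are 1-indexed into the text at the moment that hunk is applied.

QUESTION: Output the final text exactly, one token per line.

Answer: ebzh
kivza
zyec
vusap
ufu
etgdd
wilav
fdp
mon
lqocq
fsz
bpcdt
fnqo
wtb

Derivation:
Hunk 1: at line 10 remove [sqsgc] add [bpcdt,fnqo] -> 13 lines: ebzh kivza yenxx ftegh bwb wilav fdp mon lqocq fsz bpcdt fnqo wtb
Hunk 2: at line 2 remove [ftegh,bwb] add [slj,fqxz] -> 13 lines: ebzh kivza yenxx slj fqxz wilav fdp mon lqocq fsz bpcdt fnqo wtb
Hunk 3: at line 4 remove [fqxz] add [nqfx,ufu,etgdd] -> 15 lines: ebzh kivza yenxx slj nqfx ufu etgdd wilav fdp mon lqocq fsz bpcdt fnqo wtb
Hunk 4: at line 2 remove [yenxx,slj,nqfx] add [zyec,vusap] -> 14 lines: ebzh kivza zyec vusap ufu etgdd wilav fdp mon lqocq fsz bpcdt fnqo wtb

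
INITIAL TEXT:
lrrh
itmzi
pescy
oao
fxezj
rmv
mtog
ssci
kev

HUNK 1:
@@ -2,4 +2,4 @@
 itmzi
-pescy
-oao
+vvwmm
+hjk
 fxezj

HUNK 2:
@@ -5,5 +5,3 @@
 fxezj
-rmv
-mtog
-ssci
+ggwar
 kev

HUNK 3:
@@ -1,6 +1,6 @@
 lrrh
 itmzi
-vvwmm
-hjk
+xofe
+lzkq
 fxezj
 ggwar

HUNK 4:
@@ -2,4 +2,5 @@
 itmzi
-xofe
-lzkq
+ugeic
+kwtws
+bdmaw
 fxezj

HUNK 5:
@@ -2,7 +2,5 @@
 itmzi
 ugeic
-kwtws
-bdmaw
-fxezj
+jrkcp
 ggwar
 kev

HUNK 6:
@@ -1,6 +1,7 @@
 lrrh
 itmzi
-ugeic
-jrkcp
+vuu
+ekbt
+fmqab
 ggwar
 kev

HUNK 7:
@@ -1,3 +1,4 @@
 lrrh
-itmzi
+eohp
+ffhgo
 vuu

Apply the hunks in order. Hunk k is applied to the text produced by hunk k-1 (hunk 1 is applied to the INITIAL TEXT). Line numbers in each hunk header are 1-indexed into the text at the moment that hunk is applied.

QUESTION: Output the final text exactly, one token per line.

Answer: lrrh
eohp
ffhgo
vuu
ekbt
fmqab
ggwar
kev

Derivation:
Hunk 1: at line 2 remove [pescy,oao] add [vvwmm,hjk] -> 9 lines: lrrh itmzi vvwmm hjk fxezj rmv mtog ssci kev
Hunk 2: at line 5 remove [rmv,mtog,ssci] add [ggwar] -> 7 lines: lrrh itmzi vvwmm hjk fxezj ggwar kev
Hunk 3: at line 1 remove [vvwmm,hjk] add [xofe,lzkq] -> 7 lines: lrrh itmzi xofe lzkq fxezj ggwar kev
Hunk 4: at line 2 remove [xofe,lzkq] add [ugeic,kwtws,bdmaw] -> 8 lines: lrrh itmzi ugeic kwtws bdmaw fxezj ggwar kev
Hunk 5: at line 2 remove [kwtws,bdmaw,fxezj] add [jrkcp] -> 6 lines: lrrh itmzi ugeic jrkcp ggwar kev
Hunk 6: at line 1 remove [ugeic,jrkcp] add [vuu,ekbt,fmqab] -> 7 lines: lrrh itmzi vuu ekbt fmqab ggwar kev
Hunk 7: at line 1 remove [itmzi] add [eohp,ffhgo] -> 8 lines: lrrh eohp ffhgo vuu ekbt fmqab ggwar kev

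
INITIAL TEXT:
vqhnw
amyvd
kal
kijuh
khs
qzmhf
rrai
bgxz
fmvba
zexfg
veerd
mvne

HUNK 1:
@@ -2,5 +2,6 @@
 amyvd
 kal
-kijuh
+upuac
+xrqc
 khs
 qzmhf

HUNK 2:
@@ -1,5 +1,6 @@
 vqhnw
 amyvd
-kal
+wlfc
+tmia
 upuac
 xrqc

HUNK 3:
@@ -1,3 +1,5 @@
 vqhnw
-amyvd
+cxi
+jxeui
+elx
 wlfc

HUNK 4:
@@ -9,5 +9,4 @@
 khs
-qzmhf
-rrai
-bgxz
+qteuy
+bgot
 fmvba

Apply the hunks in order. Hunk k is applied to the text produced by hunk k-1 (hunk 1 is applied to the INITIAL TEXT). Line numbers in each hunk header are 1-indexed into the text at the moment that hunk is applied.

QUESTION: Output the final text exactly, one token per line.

Answer: vqhnw
cxi
jxeui
elx
wlfc
tmia
upuac
xrqc
khs
qteuy
bgot
fmvba
zexfg
veerd
mvne

Derivation:
Hunk 1: at line 2 remove [kijuh] add [upuac,xrqc] -> 13 lines: vqhnw amyvd kal upuac xrqc khs qzmhf rrai bgxz fmvba zexfg veerd mvne
Hunk 2: at line 1 remove [kal] add [wlfc,tmia] -> 14 lines: vqhnw amyvd wlfc tmia upuac xrqc khs qzmhf rrai bgxz fmvba zexfg veerd mvne
Hunk 3: at line 1 remove [amyvd] add [cxi,jxeui,elx] -> 16 lines: vqhnw cxi jxeui elx wlfc tmia upuac xrqc khs qzmhf rrai bgxz fmvba zexfg veerd mvne
Hunk 4: at line 9 remove [qzmhf,rrai,bgxz] add [qteuy,bgot] -> 15 lines: vqhnw cxi jxeui elx wlfc tmia upuac xrqc khs qteuy bgot fmvba zexfg veerd mvne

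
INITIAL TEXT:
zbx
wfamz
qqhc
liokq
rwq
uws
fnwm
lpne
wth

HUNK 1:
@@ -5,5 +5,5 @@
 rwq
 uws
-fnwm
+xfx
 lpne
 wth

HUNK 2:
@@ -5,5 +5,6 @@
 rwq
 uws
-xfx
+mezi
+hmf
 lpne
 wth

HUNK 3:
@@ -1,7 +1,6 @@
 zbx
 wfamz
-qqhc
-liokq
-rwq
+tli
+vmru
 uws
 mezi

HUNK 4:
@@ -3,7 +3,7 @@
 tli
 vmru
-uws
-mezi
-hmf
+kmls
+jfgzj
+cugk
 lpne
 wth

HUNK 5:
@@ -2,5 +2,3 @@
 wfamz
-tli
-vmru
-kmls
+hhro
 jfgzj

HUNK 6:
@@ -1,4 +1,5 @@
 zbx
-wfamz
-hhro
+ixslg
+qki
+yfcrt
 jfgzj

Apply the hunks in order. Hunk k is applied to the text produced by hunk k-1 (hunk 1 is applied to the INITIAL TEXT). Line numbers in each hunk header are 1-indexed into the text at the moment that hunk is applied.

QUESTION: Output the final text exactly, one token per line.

Hunk 1: at line 5 remove [fnwm] add [xfx] -> 9 lines: zbx wfamz qqhc liokq rwq uws xfx lpne wth
Hunk 2: at line 5 remove [xfx] add [mezi,hmf] -> 10 lines: zbx wfamz qqhc liokq rwq uws mezi hmf lpne wth
Hunk 3: at line 1 remove [qqhc,liokq,rwq] add [tli,vmru] -> 9 lines: zbx wfamz tli vmru uws mezi hmf lpne wth
Hunk 4: at line 3 remove [uws,mezi,hmf] add [kmls,jfgzj,cugk] -> 9 lines: zbx wfamz tli vmru kmls jfgzj cugk lpne wth
Hunk 5: at line 2 remove [tli,vmru,kmls] add [hhro] -> 7 lines: zbx wfamz hhro jfgzj cugk lpne wth
Hunk 6: at line 1 remove [wfamz,hhro] add [ixslg,qki,yfcrt] -> 8 lines: zbx ixslg qki yfcrt jfgzj cugk lpne wth

Answer: zbx
ixslg
qki
yfcrt
jfgzj
cugk
lpne
wth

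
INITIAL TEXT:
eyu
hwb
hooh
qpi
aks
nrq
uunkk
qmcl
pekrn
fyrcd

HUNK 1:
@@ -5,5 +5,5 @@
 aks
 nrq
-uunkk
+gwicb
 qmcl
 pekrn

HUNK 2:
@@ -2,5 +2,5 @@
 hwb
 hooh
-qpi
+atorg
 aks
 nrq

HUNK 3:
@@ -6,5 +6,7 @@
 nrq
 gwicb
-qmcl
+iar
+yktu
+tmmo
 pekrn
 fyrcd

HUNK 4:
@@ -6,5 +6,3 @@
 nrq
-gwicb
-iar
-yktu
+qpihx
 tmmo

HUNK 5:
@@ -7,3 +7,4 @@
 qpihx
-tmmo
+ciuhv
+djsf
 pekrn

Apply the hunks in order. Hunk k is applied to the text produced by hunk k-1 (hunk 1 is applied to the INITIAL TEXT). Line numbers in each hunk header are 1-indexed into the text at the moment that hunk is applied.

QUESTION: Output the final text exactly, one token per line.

Hunk 1: at line 5 remove [uunkk] add [gwicb] -> 10 lines: eyu hwb hooh qpi aks nrq gwicb qmcl pekrn fyrcd
Hunk 2: at line 2 remove [qpi] add [atorg] -> 10 lines: eyu hwb hooh atorg aks nrq gwicb qmcl pekrn fyrcd
Hunk 3: at line 6 remove [qmcl] add [iar,yktu,tmmo] -> 12 lines: eyu hwb hooh atorg aks nrq gwicb iar yktu tmmo pekrn fyrcd
Hunk 4: at line 6 remove [gwicb,iar,yktu] add [qpihx] -> 10 lines: eyu hwb hooh atorg aks nrq qpihx tmmo pekrn fyrcd
Hunk 5: at line 7 remove [tmmo] add [ciuhv,djsf] -> 11 lines: eyu hwb hooh atorg aks nrq qpihx ciuhv djsf pekrn fyrcd

Answer: eyu
hwb
hooh
atorg
aks
nrq
qpihx
ciuhv
djsf
pekrn
fyrcd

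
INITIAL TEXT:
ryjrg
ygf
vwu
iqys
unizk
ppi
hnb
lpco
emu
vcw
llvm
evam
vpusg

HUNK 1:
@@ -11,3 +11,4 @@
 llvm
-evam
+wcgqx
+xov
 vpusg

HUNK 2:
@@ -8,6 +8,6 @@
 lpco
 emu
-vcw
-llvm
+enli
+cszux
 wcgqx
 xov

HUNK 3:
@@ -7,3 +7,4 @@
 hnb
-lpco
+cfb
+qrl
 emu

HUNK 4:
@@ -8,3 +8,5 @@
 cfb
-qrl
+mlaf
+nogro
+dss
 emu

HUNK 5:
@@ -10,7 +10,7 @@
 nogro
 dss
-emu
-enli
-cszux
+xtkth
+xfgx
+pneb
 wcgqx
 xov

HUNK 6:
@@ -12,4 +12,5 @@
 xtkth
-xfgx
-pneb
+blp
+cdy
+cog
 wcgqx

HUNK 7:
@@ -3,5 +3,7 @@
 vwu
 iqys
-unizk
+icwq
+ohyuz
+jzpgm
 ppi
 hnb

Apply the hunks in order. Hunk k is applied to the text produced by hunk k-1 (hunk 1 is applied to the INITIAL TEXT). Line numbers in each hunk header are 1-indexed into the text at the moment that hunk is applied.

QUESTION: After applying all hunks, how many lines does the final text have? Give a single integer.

Hunk 1: at line 11 remove [evam] add [wcgqx,xov] -> 14 lines: ryjrg ygf vwu iqys unizk ppi hnb lpco emu vcw llvm wcgqx xov vpusg
Hunk 2: at line 8 remove [vcw,llvm] add [enli,cszux] -> 14 lines: ryjrg ygf vwu iqys unizk ppi hnb lpco emu enli cszux wcgqx xov vpusg
Hunk 3: at line 7 remove [lpco] add [cfb,qrl] -> 15 lines: ryjrg ygf vwu iqys unizk ppi hnb cfb qrl emu enli cszux wcgqx xov vpusg
Hunk 4: at line 8 remove [qrl] add [mlaf,nogro,dss] -> 17 lines: ryjrg ygf vwu iqys unizk ppi hnb cfb mlaf nogro dss emu enli cszux wcgqx xov vpusg
Hunk 5: at line 10 remove [emu,enli,cszux] add [xtkth,xfgx,pneb] -> 17 lines: ryjrg ygf vwu iqys unizk ppi hnb cfb mlaf nogro dss xtkth xfgx pneb wcgqx xov vpusg
Hunk 6: at line 12 remove [xfgx,pneb] add [blp,cdy,cog] -> 18 lines: ryjrg ygf vwu iqys unizk ppi hnb cfb mlaf nogro dss xtkth blp cdy cog wcgqx xov vpusg
Hunk 7: at line 3 remove [unizk] add [icwq,ohyuz,jzpgm] -> 20 lines: ryjrg ygf vwu iqys icwq ohyuz jzpgm ppi hnb cfb mlaf nogro dss xtkth blp cdy cog wcgqx xov vpusg
Final line count: 20

Answer: 20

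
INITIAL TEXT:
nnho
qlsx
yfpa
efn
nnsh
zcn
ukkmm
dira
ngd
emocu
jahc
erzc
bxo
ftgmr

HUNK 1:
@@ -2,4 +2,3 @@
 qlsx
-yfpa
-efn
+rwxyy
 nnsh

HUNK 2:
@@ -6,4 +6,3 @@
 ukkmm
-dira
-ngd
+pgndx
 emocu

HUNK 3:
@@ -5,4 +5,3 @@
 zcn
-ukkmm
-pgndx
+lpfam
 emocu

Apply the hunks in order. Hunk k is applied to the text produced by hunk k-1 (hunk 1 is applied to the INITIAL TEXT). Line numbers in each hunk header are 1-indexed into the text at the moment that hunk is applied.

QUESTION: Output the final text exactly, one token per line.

Answer: nnho
qlsx
rwxyy
nnsh
zcn
lpfam
emocu
jahc
erzc
bxo
ftgmr

Derivation:
Hunk 1: at line 2 remove [yfpa,efn] add [rwxyy] -> 13 lines: nnho qlsx rwxyy nnsh zcn ukkmm dira ngd emocu jahc erzc bxo ftgmr
Hunk 2: at line 6 remove [dira,ngd] add [pgndx] -> 12 lines: nnho qlsx rwxyy nnsh zcn ukkmm pgndx emocu jahc erzc bxo ftgmr
Hunk 3: at line 5 remove [ukkmm,pgndx] add [lpfam] -> 11 lines: nnho qlsx rwxyy nnsh zcn lpfam emocu jahc erzc bxo ftgmr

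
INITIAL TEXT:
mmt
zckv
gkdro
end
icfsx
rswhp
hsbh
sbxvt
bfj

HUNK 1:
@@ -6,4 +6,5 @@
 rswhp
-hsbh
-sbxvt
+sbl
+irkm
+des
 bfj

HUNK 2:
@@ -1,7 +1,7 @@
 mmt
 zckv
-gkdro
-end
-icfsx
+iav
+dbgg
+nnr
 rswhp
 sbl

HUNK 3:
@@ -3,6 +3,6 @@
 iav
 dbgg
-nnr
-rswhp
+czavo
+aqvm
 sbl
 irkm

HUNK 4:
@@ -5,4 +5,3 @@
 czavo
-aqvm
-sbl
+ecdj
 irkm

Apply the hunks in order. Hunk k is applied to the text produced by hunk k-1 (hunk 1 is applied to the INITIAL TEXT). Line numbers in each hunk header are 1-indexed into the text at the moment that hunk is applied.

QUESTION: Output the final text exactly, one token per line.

Answer: mmt
zckv
iav
dbgg
czavo
ecdj
irkm
des
bfj

Derivation:
Hunk 1: at line 6 remove [hsbh,sbxvt] add [sbl,irkm,des] -> 10 lines: mmt zckv gkdro end icfsx rswhp sbl irkm des bfj
Hunk 2: at line 1 remove [gkdro,end,icfsx] add [iav,dbgg,nnr] -> 10 lines: mmt zckv iav dbgg nnr rswhp sbl irkm des bfj
Hunk 3: at line 3 remove [nnr,rswhp] add [czavo,aqvm] -> 10 lines: mmt zckv iav dbgg czavo aqvm sbl irkm des bfj
Hunk 4: at line 5 remove [aqvm,sbl] add [ecdj] -> 9 lines: mmt zckv iav dbgg czavo ecdj irkm des bfj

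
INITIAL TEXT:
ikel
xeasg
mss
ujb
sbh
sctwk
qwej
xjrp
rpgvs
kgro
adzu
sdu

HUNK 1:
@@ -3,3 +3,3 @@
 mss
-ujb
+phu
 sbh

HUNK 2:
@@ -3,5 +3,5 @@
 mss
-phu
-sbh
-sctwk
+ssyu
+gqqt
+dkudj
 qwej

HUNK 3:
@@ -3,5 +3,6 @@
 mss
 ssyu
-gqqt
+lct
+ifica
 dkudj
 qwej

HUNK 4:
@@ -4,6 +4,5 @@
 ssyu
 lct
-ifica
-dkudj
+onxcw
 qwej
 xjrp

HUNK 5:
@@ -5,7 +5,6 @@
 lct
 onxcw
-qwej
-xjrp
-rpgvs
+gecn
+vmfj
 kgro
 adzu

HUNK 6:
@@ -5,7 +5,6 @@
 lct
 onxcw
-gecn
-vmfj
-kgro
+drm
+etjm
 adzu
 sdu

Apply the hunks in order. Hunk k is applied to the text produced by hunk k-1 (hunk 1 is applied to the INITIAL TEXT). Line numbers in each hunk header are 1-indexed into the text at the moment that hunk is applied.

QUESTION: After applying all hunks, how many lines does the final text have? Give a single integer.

Hunk 1: at line 3 remove [ujb] add [phu] -> 12 lines: ikel xeasg mss phu sbh sctwk qwej xjrp rpgvs kgro adzu sdu
Hunk 2: at line 3 remove [phu,sbh,sctwk] add [ssyu,gqqt,dkudj] -> 12 lines: ikel xeasg mss ssyu gqqt dkudj qwej xjrp rpgvs kgro adzu sdu
Hunk 3: at line 3 remove [gqqt] add [lct,ifica] -> 13 lines: ikel xeasg mss ssyu lct ifica dkudj qwej xjrp rpgvs kgro adzu sdu
Hunk 4: at line 4 remove [ifica,dkudj] add [onxcw] -> 12 lines: ikel xeasg mss ssyu lct onxcw qwej xjrp rpgvs kgro adzu sdu
Hunk 5: at line 5 remove [qwej,xjrp,rpgvs] add [gecn,vmfj] -> 11 lines: ikel xeasg mss ssyu lct onxcw gecn vmfj kgro adzu sdu
Hunk 6: at line 5 remove [gecn,vmfj,kgro] add [drm,etjm] -> 10 lines: ikel xeasg mss ssyu lct onxcw drm etjm adzu sdu
Final line count: 10

Answer: 10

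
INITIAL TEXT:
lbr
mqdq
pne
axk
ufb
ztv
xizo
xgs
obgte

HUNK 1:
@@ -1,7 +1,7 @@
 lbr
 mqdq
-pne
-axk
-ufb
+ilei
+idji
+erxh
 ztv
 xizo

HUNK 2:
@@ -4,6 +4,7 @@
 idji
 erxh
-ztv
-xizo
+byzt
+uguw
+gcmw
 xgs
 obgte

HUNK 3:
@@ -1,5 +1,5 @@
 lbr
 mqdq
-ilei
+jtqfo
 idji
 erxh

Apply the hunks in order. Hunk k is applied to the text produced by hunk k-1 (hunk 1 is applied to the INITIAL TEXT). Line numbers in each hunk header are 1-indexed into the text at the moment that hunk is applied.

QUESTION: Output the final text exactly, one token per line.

Answer: lbr
mqdq
jtqfo
idji
erxh
byzt
uguw
gcmw
xgs
obgte

Derivation:
Hunk 1: at line 1 remove [pne,axk,ufb] add [ilei,idji,erxh] -> 9 lines: lbr mqdq ilei idji erxh ztv xizo xgs obgte
Hunk 2: at line 4 remove [ztv,xizo] add [byzt,uguw,gcmw] -> 10 lines: lbr mqdq ilei idji erxh byzt uguw gcmw xgs obgte
Hunk 3: at line 1 remove [ilei] add [jtqfo] -> 10 lines: lbr mqdq jtqfo idji erxh byzt uguw gcmw xgs obgte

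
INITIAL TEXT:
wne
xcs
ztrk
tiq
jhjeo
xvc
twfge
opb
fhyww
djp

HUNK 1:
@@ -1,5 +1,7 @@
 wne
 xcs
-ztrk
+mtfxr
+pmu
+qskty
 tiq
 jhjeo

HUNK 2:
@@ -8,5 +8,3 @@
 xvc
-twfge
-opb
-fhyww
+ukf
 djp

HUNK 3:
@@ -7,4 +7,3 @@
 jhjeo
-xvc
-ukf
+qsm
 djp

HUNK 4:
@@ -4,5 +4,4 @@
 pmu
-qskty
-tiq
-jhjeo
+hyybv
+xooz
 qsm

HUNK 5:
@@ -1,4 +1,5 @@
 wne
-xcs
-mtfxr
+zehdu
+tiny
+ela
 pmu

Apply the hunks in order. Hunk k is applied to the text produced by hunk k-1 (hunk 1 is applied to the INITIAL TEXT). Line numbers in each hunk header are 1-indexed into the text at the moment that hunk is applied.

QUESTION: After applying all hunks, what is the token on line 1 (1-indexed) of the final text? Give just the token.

Answer: wne

Derivation:
Hunk 1: at line 1 remove [ztrk] add [mtfxr,pmu,qskty] -> 12 lines: wne xcs mtfxr pmu qskty tiq jhjeo xvc twfge opb fhyww djp
Hunk 2: at line 8 remove [twfge,opb,fhyww] add [ukf] -> 10 lines: wne xcs mtfxr pmu qskty tiq jhjeo xvc ukf djp
Hunk 3: at line 7 remove [xvc,ukf] add [qsm] -> 9 lines: wne xcs mtfxr pmu qskty tiq jhjeo qsm djp
Hunk 4: at line 4 remove [qskty,tiq,jhjeo] add [hyybv,xooz] -> 8 lines: wne xcs mtfxr pmu hyybv xooz qsm djp
Hunk 5: at line 1 remove [xcs,mtfxr] add [zehdu,tiny,ela] -> 9 lines: wne zehdu tiny ela pmu hyybv xooz qsm djp
Final line 1: wne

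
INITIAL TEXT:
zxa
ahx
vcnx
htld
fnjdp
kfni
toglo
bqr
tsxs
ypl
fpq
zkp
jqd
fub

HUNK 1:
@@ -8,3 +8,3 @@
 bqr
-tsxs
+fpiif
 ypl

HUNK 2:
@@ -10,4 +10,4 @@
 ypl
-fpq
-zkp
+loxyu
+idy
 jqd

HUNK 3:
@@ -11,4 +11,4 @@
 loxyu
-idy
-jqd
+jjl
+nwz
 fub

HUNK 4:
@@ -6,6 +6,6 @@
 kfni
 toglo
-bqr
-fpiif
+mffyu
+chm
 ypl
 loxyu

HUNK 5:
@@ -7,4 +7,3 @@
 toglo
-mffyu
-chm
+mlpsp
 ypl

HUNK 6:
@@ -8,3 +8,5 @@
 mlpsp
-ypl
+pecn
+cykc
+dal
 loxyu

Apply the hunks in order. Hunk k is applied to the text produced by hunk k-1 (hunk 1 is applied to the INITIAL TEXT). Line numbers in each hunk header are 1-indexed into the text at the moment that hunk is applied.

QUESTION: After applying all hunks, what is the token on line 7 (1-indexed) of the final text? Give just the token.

Answer: toglo

Derivation:
Hunk 1: at line 8 remove [tsxs] add [fpiif] -> 14 lines: zxa ahx vcnx htld fnjdp kfni toglo bqr fpiif ypl fpq zkp jqd fub
Hunk 2: at line 10 remove [fpq,zkp] add [loxyu,idy] -> 14 lines: zxa ahx vcnx htld fnjdp kfni toglo bqr fpiif ypl loxyu idy jqd fub
Hunk 3: at line 11 remove [idy,jqd] add [jjl,nwz] -> 14 lines: zxa ahx vcnx htld fnjdp kfni toglo bqr fpiif ypl loxyu jjl nwz fub
Hunk 4: at line 6 remove [bqr,fpiif] add [mffyu,chm] -> 14 lines: zxa ahx vcnx htld fnjdp kfni toglo mffyu chm ypl loxyu jjl nwz fub
Hunk 5: at line 7 remove [mffyu,chm] add [mlpsp] -> 13 lines: zxa ahx vcnx htld fnjdp kfni toglo mlpsp ypl loxyu jjl nwz fub
Hunk 6: at line 8 remove [ypl] add [pecn,cykc,dal] -> 15 lines: zxa ahx vcnx htld fnjdp kfni toglo mlpsp pecn cykc dal loxyu jjl nwz fub
Final line 7: toglo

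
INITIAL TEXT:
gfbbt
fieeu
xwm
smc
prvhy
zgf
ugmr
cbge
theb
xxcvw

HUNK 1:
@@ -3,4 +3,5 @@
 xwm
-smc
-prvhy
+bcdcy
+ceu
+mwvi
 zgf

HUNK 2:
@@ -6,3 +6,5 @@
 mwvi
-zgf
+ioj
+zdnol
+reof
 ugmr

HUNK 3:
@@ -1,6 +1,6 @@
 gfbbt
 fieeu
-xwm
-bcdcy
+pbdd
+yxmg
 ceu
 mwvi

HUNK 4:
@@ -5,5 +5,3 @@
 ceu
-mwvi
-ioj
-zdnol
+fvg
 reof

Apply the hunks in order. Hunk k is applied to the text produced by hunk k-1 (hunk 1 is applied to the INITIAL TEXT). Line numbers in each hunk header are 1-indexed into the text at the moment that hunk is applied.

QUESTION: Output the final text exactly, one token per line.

Answer: gfbbt
fieeu
pbdd
yxmg
ceu
fvg
reof
ugmr
cbge
theb
xxcvw

Derivation:
Hunk 1: at line 3 remove [smc,prvhy] add [bcdcy,ceu,mwvi] -> 11 lines: gfbbt fieeu xwm bcdcy ceu mwvi zgf ugmr cbge theb xxcvw
Hunk 2: at line 6 remove [zgf] add [ioj,zdnol,reof] -> 13 lines: gfbbt fieeu xwm bcdcy ceu mwvi ioj zdnol reof ugmr cbge theb xxcvw
Hunk 3: at line 1 remove [xwm,bcdcy] add [pbdd,yxmg] -> 13 lines: gfbbt fieeu pbdd yxmg ceu mwvi ioj zdnol reof ugmr cbge theb xxcvw
Hunk 4: at line 5 remove [mwvi,ioj,zdnol] add [fvg] -> 11 lines: gfbbt fieeu pbdd yxmg ceu fvg reof ugmr cbge theb xxcvw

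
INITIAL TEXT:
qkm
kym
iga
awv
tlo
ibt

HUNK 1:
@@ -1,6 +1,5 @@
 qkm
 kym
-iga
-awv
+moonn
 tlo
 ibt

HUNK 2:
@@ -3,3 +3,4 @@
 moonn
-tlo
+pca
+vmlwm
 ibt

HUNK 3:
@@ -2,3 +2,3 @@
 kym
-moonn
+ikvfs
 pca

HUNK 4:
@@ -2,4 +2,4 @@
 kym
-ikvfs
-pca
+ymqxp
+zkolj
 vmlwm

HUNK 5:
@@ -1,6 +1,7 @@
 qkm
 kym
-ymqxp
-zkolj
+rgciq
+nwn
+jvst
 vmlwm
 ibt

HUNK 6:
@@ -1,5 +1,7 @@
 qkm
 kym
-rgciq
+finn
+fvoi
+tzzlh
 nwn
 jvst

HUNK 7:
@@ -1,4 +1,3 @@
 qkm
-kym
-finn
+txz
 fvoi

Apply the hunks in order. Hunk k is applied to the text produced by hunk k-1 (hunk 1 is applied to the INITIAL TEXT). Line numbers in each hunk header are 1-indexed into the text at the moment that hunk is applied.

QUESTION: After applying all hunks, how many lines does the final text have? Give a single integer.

Hunk 1: at line 1 remove [iga,awv] add [moonn] -> 5 lines: qkm kym moonn tlo ibt
Hunk 2: at line 3 remove [tlo] add [pca,vmlwm] -> 6 lines: qkm kym moonn pca vmlwm ibt
Hunk 3: at line 2 remove [moonn] add [ikvfs] -> 6 lines: qkm kym ikvfs pca vmlwm ibt
Hunk 4: at line 2 remove [ikvfs,pca] add [ymqxp,zkolj] -> 6 lines: qkm kym ymqxp zkolj vmlwm ibt
Hunk 5: at line 1 remove [ymqxp,zkolj] add [rgciq,nwn,jvst] -> 7 lines: qkm kym rgciq nwn jvst vmlwm ibt
Hunk 6: at line 1 remove [rgciq] add [finn,fvoi,tzzlh] -> 9 lines: qkm kym finn fvoi tzzlh nwn jvst vmlwm ibt
Hunk 7: at line 1 remove [kym,finn] add [txz] -> 8 lines: qkm txz fvoi tzzlh nwn jvst vmlwm ibt
Final line count: 8

Answer: 8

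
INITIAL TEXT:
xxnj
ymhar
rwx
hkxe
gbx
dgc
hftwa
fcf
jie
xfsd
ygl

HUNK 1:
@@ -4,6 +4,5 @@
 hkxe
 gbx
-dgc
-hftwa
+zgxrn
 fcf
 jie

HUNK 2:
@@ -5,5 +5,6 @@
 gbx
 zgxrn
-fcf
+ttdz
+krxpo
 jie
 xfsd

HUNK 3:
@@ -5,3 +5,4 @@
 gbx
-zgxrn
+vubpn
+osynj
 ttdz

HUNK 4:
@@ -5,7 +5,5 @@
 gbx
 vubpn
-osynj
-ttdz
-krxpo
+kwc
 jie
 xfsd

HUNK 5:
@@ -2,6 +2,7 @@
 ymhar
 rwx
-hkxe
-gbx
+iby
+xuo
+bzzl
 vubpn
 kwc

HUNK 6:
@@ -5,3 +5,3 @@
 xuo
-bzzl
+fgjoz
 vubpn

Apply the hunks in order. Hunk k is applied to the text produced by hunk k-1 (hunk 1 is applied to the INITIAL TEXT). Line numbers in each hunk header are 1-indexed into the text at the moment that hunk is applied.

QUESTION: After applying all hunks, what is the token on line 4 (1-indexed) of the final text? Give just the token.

Answer: iby

Derivation:
Hunk 1: at line 4 remove [dgc,hftwa] add [zgxrn] -> 10 lines: xxnj ymhar rwx hkxe gbx zgxrn fcf jie xfsd ygl
Hunk 2: at line 5 remove [fcf] add [ttdz,krxpo] -> 11 lines: xxnj ymhar rwx hkxe gbx zgxrn ttdz krxpo jie xfsd ygl
Hunk 3: at line 5 remove [zgxrn] add [vubpn,osynj] -> 12 lines: xxnj ymhar rwx hkxe gbx vubpn osynj ttdz krxpo jie xfsd ygl
Hunk 4: at line 5 remove [osynj,ttdz,krxpo] add [kwc] -> 10 lines: xxnj ymhar rwx hkxe gbx vubpn kwc jie xfsd ygl
Hunk 5: at line 2 remove [hkxe,gbx] add [iby,xuo,bzzl] -> 11 lines: xxnj ymhar rwx iby xuo bzzl vubpn kwc jie xfsd ygl
Hunk 6: at line 5 remove [bzzl] add [fgjoz] -> 11 lines: xxnj ymhar rwx iby xuo fgjoz vubpn kwc jie xfsd ygl
Final line 4: iby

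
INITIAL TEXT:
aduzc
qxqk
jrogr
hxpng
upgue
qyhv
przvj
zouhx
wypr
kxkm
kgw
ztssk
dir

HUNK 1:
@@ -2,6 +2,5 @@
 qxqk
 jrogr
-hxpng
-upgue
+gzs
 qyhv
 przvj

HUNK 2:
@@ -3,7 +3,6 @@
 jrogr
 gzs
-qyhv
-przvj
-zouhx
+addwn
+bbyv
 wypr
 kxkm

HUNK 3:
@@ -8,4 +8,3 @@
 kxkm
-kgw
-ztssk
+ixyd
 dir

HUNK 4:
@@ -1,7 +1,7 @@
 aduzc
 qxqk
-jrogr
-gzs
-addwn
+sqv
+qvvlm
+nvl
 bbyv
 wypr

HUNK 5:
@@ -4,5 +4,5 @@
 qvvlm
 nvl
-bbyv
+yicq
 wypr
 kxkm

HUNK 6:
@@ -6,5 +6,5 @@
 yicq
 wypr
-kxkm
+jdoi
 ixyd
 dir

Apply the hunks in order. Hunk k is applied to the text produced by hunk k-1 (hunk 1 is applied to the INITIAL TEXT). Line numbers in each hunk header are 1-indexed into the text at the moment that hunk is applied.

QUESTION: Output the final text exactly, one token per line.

Hunk 1: at line 2 remove [hxpng,upgue] add [gzs] -> 12 lines: aduzc qxqk jrogr gzs qyhv przvj zouhx wypr kxkm kgw ztssk dir
Hunk 2: at line 3 remove [qyhv,przvj,zouhx] add [addwn,bbyv] -> 11 lines: aduzc qxqk jrogr gzs addwn bbyv wypr kxkm kgw ztssk dir
Hunk 3: at line 8 remove [kgw,ztssk] add [ixyd] -> 10 lines: aduzc qxqk jrogr gzs addwn bbyv wypr kxkm ixyd dir
Hunk 4: at line 1 remove [jrogr,gzs,addwn] add [sqv,qvvlm,nvl] -> 10 lines: aduzc qxqk sqv qvvlm nvl bbyv wypr kxkm ixyd dir
Hunk 5: at line 4 remove [bbyv] add [yicq] -> 10 lines: aduzc qxqk sqv qvvlm nvl yicq wypr kxkm ixyd dir
Hunk 6: at line 6 remove [kxkm] add [jdoi] -> 10 lines: aduzc qxqk sqv qvvlm nvl yicq wypr jdoi ixyd dir

Answer: aduzc
qxqk
sqv
qvvlm
nvl
yicq
wypr
jdoi
ixyd
dir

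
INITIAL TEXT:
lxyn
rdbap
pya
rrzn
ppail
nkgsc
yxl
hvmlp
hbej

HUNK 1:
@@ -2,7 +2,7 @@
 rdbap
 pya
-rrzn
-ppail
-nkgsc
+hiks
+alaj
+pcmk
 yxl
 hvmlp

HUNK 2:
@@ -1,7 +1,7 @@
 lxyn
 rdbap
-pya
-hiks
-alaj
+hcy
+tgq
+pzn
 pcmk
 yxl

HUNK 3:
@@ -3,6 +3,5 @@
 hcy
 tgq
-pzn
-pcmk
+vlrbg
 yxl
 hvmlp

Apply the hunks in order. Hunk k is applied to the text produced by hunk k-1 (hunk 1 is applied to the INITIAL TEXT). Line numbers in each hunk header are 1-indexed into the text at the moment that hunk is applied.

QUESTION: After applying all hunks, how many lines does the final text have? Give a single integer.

Answer: 8

Derivation:
Hunk 1: at line 2 remove [rrzn,ppail,nkgsc] add [hiks,alaj,pcmk] -> 9 lines: lxyn rdbap pya hiks alaj pcmk yxl hvmlp hbej
Hunk 2: at line 1 remove [pya,hiks,alaj] add [hcy,tgq,pzn] -> 9 lines: lxyn rdbap hcy tgq pzn pcmk yxl hvmlp hbej
Hunk 3: at line 3 remove [pzn,pcmk] add [vlrbg] -> 8 lines: lxyn rdbap hcy tgq vlrbg yxl hvmlp hbej
Final line count: 8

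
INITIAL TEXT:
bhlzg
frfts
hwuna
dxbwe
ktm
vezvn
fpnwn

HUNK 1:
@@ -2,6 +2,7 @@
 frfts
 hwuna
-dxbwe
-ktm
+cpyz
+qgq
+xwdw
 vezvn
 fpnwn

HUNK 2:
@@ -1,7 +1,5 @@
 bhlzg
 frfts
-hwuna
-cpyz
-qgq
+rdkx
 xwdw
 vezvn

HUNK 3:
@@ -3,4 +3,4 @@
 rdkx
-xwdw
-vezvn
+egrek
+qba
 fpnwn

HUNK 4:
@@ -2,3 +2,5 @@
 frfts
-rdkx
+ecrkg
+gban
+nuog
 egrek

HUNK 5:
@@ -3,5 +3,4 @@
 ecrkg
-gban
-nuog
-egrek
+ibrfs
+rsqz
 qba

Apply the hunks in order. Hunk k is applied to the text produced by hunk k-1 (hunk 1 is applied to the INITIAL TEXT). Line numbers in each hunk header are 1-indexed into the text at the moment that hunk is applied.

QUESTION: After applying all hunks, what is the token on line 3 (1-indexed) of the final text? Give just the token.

Hunk 1: at line 2 remove [dxbwe,ktm] add [cpyz,qgq,xwdw] -> 8 lines: bhlzg frfts hwuna cpyz qgq xwdw vezvn fpnwn
Hunk 2: at line 1 remove [hwuna,cpyz,qgq] add [rdkx] -> 6 lines: bhlzg frfts rdkx xwdw vezvn fpnwn
Hunk 3: at line 3 remove [xwdw,vezvn] add [egrek,qba] -> 6 lines: bhlzg frfts rdkx egrek qba fpnwn
Hunk 4: at line 2 remove [rdkx] add [ecrkg,gban,nuog] -> 8 lines: bhlzg frfts ecrkg gban nuog egrek qba fpnwn
Hunk 5: at line 3 remove [gban,nuog,egrek] add [ibrfs,rsqz] -> 7 lines: bhlzg frfts ecrkg ibrfs rsqz qba fpnwn
Final line 3: ecrkg

Answer: ecrkg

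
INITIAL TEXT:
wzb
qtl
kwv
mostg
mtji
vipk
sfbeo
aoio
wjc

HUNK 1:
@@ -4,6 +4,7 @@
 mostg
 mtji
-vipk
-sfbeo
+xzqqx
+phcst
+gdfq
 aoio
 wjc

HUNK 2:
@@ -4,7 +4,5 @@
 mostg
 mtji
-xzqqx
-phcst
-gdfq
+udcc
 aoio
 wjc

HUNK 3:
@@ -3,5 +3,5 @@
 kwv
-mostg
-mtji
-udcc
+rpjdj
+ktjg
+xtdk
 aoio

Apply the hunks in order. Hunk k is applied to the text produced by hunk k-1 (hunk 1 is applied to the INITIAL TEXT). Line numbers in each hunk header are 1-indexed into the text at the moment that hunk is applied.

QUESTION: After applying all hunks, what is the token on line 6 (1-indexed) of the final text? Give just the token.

Hunk 1: at line 4 remove [vipk,sfbeo] add [xzqqx,phcst,gdfq] -> 10 lines: wzb qtl kwv mostg mtji xzqqx phcst gdfq aoio wjc
Hunk 2: at line 4 remove [xzqqx,phcst,gdfq] add [udcc] -> 8 lines: wzb qtl kwv mostg mtji udcc aoio wjc
Hunk 3: at line 3 remove [mostg,mtji,udcc] add [rpjdj,ktjg,xtdk] -> 8 lines: wzb qtl kwv rpjdj ktjg xtdk aoio wjc
Final line 6: xtdk

Answer: xtdk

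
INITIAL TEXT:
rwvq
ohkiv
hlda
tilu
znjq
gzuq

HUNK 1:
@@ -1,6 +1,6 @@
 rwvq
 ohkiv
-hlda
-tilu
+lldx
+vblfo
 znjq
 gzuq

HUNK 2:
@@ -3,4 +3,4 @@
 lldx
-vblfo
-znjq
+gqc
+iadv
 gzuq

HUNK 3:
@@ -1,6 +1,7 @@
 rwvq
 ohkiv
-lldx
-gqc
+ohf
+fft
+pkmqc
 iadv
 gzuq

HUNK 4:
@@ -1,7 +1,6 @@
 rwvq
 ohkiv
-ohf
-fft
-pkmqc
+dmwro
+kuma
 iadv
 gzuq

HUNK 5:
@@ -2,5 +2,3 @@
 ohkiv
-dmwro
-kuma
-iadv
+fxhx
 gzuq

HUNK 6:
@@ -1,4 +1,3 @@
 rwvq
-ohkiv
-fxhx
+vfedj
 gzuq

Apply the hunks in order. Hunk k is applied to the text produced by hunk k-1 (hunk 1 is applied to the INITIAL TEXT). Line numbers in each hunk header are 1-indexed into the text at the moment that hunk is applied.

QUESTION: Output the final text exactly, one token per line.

Hunk 1: at line 1 remove [hlda,tilu] add [lldx,vblfo] -> 6 lines: rwvq ohkiv lldx vblfo znjq gzuq
Hunk 2: at line 3 remove [vblfo,znjq] add [gqc,iadv] -> 6 lines: rwvq ohkiv lldx gqc iadv gzuq
Hunk 3: at line 1 remove [lldx,gqc] add [ohf,fft,pkmqc] -> 7 lines: rwvq ohkiv ohf fft pkmqc iadv gzuq
Hunk 4: at line 1 remove [ohf,fft,pkmqc] add [dmwro,kuma] -> 6 lines: rwvq ohkiv dmwro kuma iadv gzuq
Hunk 5: at line 2 remove [dmwro,kuma,iadv] add [fxhx] -> 4 lines: rwvq ohkiv fxhx gzuq
Hunk 6: at line 1 remove [ohkiv,fxhx] add [vfedj] -> 3 lines: rwvq vfedj gzuq

Answer: rwvq
vfedj
gzuq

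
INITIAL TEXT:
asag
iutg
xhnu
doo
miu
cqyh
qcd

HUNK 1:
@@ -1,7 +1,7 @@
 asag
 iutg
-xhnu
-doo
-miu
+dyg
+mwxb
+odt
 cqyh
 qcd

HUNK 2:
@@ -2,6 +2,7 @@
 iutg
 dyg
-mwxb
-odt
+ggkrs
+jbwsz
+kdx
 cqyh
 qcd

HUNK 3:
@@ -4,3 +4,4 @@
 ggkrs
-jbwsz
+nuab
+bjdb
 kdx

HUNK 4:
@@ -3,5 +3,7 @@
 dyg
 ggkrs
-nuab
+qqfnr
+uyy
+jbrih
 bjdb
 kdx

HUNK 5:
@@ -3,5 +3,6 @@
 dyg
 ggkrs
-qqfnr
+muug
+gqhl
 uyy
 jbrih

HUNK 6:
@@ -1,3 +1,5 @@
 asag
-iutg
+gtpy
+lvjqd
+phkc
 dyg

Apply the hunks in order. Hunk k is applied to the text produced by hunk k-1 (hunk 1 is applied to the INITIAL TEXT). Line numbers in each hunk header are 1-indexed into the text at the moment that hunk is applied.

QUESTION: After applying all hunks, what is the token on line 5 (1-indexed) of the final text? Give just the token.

Answer: dyg

Derivation:
Hunk 1: at line 1 remove [xhnu,doo,miu] add [dyg,mwxb,odt] -> 7 lines: asag iutg dyg mwxb odt cqyh qcd
Hunk 2: at line 2 remove [mwxb,odt] add [ggkrs,jbwsz,kdx] -> 8 lines: asag iutg dyg ggkrs jbwsz kdx cqyh qcd
Hunk 3: at line 4 remove [jbwsz] add [nuab,bjdb] -> 9 lines: asag iutg dyg ggkrs nuab bjdb kdx cqyh qcd
Hunk 4: at line 3 remove [nuab] add [qqfnr,uyy,jbrih] -> 11 lines: asag iutg dyg ggkrs qqfnr uyy jbrih bjdb kdx cqyh qcd
Hunk 5: at line 3 remove [qqfnr] add [muug,gqhl] -> 12 lines: asag iutg dyg ggkrs muug gqhl uyy jbrih bjdb kdx cqyh qcd
Hunk 6: at line 1 remove [iutg] add [gtpy,lvjqd,phkc] -> 14 lines: asag gtpy lvjqd phkc dyg ggkrs muug gqhl uyy jbrih bjdb kdx cqyh qcd
Final line 5: dyg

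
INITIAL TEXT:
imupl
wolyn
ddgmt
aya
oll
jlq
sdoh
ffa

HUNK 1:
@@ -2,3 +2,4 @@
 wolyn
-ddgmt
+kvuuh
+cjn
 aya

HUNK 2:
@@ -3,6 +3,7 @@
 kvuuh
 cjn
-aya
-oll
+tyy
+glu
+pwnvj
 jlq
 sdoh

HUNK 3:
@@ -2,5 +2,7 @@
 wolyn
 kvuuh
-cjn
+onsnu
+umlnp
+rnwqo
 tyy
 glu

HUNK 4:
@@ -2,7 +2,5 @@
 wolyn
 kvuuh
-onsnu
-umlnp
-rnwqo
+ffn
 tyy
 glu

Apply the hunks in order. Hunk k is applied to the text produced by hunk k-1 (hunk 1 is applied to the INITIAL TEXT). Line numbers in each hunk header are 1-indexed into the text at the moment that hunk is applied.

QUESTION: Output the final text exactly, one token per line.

Answer: imupl
wolyn
kvuuh
ffn
tyy
glu
pwnvj
jlq
sdoh
ffa

Derivation:
Hunk 1: at line 2 remove [ddgmt] add [kvuuh,cjn] -> 9 lines: imupl wolyn kvuuh cjn aya oll jlq sdoh ffa
Hunk 2: at line 3 remove [aya,oll] add [tyy,glu,pwnvj] -> 10 lines: imupl wolyn kvuuh cjn tyy glu pwnvj jlq sdoh ffa
Hunk 3: at line 2 remove [cjn] add [onsnu,umlnp,rnwqo] -> 12 lines: imupl wolyn kvuuh onsnu umlnp rnwqo tyy glu pwnvj jlq sdoh ffa
Hunk 4: at line 2 remove [onsnu,umlnp,rnwqo] add [ffn] -> 10 lines: imupl wolyn kvuuh ffn tyy glu pwnvj jlq sdoh ffa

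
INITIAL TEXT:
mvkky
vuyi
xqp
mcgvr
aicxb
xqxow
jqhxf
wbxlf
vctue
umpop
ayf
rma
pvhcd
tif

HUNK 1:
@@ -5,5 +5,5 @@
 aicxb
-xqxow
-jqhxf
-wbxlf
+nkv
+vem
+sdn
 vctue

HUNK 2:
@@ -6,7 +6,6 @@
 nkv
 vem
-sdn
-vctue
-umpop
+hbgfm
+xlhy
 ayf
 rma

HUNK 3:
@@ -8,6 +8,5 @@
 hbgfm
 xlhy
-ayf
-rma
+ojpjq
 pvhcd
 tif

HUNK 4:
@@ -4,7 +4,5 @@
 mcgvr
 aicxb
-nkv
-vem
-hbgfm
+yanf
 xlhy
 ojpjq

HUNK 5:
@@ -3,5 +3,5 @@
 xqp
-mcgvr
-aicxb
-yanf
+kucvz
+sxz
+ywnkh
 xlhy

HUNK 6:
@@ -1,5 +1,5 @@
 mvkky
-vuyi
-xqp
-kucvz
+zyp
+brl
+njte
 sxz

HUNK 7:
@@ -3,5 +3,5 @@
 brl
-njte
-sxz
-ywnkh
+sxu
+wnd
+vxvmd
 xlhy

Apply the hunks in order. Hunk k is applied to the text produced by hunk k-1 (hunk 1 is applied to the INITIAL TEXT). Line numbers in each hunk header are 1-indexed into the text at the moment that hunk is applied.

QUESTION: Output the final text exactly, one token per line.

Hunk 1: at line 5 remove [xqxow,jqhxf,wbxlf] add [nkv,vem,sdn] -> 14 lines: mvkky vuyi xqp mcgvr aicxb nkv vem sdn vctue umpop ayf rma pvhcd tif
Hunk 2: at line 6 remove [sdn,vctue,umpop] add [hbgfm,xlhy] -> 13 lines: mvkky vuyi xqp mcgvr aicxb nkv vem hbgfm xlhy ayf rma pvhcd tif
Hunk 3: at line 8 remove [ayf,rma] add [ojpjq] -> 12 lines: mvkky vuyi xqp mcgvr aicxb nkv vem hbgfm xlhy ojpjq pvhcd tif
Hunk 4: at line 4 remove [nkv,vem,hbgfm] add [yanf] -> 10 lines: mvkky vuyi xqp mcgvr aicxb yanf xlhy ojpjq pvhcd tif
Hunk 5: at line 3 remove [mcgvr,aicxb,yanf] add [kucvz,sxz,ywnkh] -> 10 lines: mvkky vuyi xqp kucvz sxz ywnkh xlhy ojpjq pvhcd tif
Hunk 6: at line 1 remove [vuyi,xqp,kucvz] add [zyp,brl,njte] -> 10 lines: mvkky zyp brl njte sxz ywnkh xlhy ojpjq pvhcd tif
Hunk 7: at line 3 remove [njte,sxz,ywnkh] add [sxu,wnd,vxvmd] -> 10 lines: mvkky zyp brl sxu wnd vxvmd xlhy ojpjq pvhcd tif

Answer: mvkky
zyp
brl
sxu
wnd
vxvmd
xlhy
ojpjq
pvhcd
tif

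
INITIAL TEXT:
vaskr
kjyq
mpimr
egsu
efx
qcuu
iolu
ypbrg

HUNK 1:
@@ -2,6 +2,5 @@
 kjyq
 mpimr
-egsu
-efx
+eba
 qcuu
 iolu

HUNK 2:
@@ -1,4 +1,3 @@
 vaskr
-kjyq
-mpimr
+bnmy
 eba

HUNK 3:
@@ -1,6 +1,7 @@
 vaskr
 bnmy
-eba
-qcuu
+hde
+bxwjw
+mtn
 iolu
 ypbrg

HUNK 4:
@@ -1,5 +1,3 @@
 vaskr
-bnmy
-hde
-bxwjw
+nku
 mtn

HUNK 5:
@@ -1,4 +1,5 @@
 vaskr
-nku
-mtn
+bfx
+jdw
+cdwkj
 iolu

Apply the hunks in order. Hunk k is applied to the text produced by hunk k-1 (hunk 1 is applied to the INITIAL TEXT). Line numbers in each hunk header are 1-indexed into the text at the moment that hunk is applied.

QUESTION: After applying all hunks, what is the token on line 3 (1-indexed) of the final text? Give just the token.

Answer: jdw

Derivation:
Hunk 1: at line 2 remove [egsu,efx] add [eba] -> 7 lines: vaskr kjyq mpimr eba qcuu iolu ypbrg
Hunk 2: at line 1 remove [kjyq,mpimr] add [bnmy] -> 6 lines: vaskr bnmy eba qcuu iolu ypbrg
Hunk 3: at line 1 remove [eba,qcuu] add [hde,bxwjw,mtn] -> 7 lines: vaskr bnmy hde bxwjw mtn iolu ypbrg
Hunk 4: at line 1 remove [bnmy,hde,bxwjw] add [nku] -> 5 lines: vaskr nku mtn iolu ypbrg
Hunk 5: at line 1 remove [nku,mtn] add [bfx,jdw,cdwkj] -> 6 lines: vaskr bfx jdw cdwkj iolu ypbrg
Final line 3: jdw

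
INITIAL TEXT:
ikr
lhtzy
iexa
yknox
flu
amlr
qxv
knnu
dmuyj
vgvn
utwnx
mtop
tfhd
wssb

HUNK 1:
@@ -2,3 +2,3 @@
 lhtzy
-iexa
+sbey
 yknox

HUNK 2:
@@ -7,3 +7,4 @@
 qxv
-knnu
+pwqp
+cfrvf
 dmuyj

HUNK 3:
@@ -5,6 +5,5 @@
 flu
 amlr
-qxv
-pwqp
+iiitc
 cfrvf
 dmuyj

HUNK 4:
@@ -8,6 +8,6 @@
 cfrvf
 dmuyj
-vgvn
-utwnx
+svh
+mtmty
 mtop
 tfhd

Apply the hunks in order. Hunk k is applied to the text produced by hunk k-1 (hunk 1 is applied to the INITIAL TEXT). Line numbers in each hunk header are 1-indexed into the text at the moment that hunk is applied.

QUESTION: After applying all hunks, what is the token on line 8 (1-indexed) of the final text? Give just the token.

Hunk 1: at line 2 remove [iexa] add [sbey] -> 14 lines: ikr lhtzy sbey yknox flu amlr qxv knnu dmuyj vgvn utwnx mtop tfhd wssb
Hunk 2: at line 7 remove [knnu] add [pwqp,cfrvf] -> 15 lines: ikr lhtzy sbey yknox flu amlr qxv pwqp cfrvf dmuyj vgvn utwnx mtop tfhd wssb
Hunk 3: at line 5 remove [qxv,pwqp] add [iiitc] -> 14 lines: ikr lhtzy sbey yknox flu amlr iiitc cfrvf dmuyj vgvn utwnx mtop tfhd wssb
Hunk 4: at line 8 remove [vgvn,utwnx] add [svh,mtmty] -> 14 lines: ikr lhtzy sbey yknox flu amlr iiitc cfrvf dmuyj svh mtmty mtop tfhd wssb
Final line 8: cfrvf

Answer: cfrvf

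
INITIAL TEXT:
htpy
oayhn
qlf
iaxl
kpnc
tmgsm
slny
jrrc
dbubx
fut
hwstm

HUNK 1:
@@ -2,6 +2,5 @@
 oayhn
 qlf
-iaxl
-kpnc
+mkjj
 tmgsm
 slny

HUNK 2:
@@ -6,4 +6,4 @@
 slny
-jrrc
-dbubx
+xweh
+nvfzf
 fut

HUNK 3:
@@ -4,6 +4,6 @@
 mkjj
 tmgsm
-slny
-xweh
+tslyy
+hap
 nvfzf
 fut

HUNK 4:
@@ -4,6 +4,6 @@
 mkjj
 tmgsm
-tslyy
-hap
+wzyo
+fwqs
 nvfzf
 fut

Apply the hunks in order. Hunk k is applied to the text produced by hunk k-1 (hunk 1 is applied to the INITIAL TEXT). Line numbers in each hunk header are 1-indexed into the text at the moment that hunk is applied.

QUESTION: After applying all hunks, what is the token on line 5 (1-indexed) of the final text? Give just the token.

Hunk 1: at line 2 remove [iaxl,kpnc] add [mkjj] -> 10 lines: htpy oayhn qlf mkjj tmgsm slny jrrc dbubx fut hwstm
Hunk 2: at line 6 remove [jrrc,dbubx] add [xweh,nvfzf] -> 10 lines: htpy oayhn qlf mkjj tmgsm slny xweh nvfzf fut hwstm
Hunk 3: at line 4 remove [slny,xweh] add [tslyy,hap] -> 10 lines: htpy oayhn qlf mkjj tmgsm tslyy hap nvfzf fut hwstm
Hunk 4: at line 4 remove [tslyy,hap] add [wzyo,fwqs] -> 10 lines: htpy oayhn qlf mkjj tmgsm wzyo fwqs nvfzf fut hwstm
Final line 5: tmgsm

Answer: tmgsm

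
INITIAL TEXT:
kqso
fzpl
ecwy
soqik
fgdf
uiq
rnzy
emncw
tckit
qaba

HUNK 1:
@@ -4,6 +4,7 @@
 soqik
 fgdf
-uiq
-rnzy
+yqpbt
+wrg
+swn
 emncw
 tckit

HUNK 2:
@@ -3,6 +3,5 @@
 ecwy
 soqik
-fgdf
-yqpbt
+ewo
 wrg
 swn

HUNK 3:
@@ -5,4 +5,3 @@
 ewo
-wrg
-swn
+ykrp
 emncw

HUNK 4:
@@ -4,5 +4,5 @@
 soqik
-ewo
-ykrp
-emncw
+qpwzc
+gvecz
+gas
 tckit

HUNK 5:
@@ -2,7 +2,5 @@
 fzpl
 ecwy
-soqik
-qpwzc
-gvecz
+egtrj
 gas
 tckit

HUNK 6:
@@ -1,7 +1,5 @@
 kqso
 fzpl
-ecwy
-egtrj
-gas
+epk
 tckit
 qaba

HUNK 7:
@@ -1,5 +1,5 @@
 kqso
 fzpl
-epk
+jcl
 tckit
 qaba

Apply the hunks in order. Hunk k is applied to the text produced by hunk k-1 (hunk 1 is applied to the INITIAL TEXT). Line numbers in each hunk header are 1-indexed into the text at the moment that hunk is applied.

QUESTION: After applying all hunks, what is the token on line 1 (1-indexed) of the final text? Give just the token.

Hunk 1: at line 4 remove [uiq,rnzy] add [yqpbt,wrg,swn] -> 11 lines: kqso fzpl ecwy soqik fgdf yqpbt wrg swn emncw tckit qaba
Hunk 2: at line 3 remove [fgdf,yqpbt] add [ewo] -> 10 lines: kqso fzpl ecwy soqik ewo wrg swn emncw tckit qaba
Hunk 3: at line 5 remove [wrg,swn] add [ykrp] -> 9 lines: kqso fzpl ecwy soqik ewo ykrp emncw tckit qaba
Hunk 4: at line 4 remove [ewo,ykrp,emncw] add [qpwzc,gvecz,gas] -> 9 lines: kqso fzpl ecwy soqik qpwzc gvecz gas tckit qaba
Hunk 5: at line 2 remove [soqik,qpwzc,gvecz] add [egtrj] -> 7 lines: kqso fzpl ecwy egtrj gas tckit qaba
Hunk 6: at line 1 remove [ecwy,egtrj,gas] add [epk] -> 5 lines: kqso fzpl epk tckit qaba
Hunk 7: at line 1 remove [epk] add [jcl] -> 5 lines: kqso fzpl jcl tckit qaba
Final line 1: kqso

Answer: kqso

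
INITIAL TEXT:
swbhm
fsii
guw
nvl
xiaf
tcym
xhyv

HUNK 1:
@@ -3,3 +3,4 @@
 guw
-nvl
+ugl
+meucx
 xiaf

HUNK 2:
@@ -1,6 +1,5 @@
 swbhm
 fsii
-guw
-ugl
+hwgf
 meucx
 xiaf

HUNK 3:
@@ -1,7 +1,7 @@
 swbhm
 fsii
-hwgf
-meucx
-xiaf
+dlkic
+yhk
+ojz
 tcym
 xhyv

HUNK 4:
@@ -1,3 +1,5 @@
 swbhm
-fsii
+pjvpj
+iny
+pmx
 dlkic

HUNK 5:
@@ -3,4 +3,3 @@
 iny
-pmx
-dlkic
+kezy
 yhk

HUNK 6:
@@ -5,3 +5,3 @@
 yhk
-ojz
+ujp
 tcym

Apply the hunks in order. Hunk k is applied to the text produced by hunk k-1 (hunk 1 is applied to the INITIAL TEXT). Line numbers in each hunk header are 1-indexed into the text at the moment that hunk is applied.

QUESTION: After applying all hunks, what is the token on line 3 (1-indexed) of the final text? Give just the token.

Hunk 1: at line 3 remove [nvl] add [ugl,meucx] -> 8 lines: swbhm fsii guw ugl meucx xiaf tcym xhyv
Hunk 2: at line 1 remove [guw,ugl] add [hwgf] -> 7 lines: swbhm fsii hwgf meucx xiaf tcym xhyv
Hunk 3: at line 1 remove [hwgf,meucx,xiaf] add [dlkic,yhk,ojz] -> 7 lines: swbhm fsii dlkic yhk ojz tcym xhyv
Hunk 4: at line 1 remove [fsii] add [pjvpj,iny,pmx] -> 9 lines: swbhm pjvpj iny pmx dlkic yhk ojz tcym xhyv
Hunk 5: at line 3 remove [pmx,dlkic] add [kezy] -> 8 lines: swbhm pjvpj iny kezy yhk ojz tcym xhyv
Hunk 6: at line 5 remove [ojz] add [ujp] -> 8 lines: swbhm pjvpj iny kezy yhk ujp tcym xhyv
Final line 3: iny

Answer: iny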